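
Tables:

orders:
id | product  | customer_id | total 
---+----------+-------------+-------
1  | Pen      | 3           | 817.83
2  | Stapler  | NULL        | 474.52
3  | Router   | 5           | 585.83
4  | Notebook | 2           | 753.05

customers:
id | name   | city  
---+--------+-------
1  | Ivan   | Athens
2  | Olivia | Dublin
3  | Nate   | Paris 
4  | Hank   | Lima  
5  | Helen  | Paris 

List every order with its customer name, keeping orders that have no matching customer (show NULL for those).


LEFT JOIN keeps every row from orders (the left table); where customer_id has no match in customers, the customer columns become NULL. Walk through each order:
  - order 1 (Pen): customer_id=3 -> matches Nate
  - order 2 (Stapler): customer_id=NULL, no match -> kept with NULL
  - order 3 (Router): customer_id=5 -> matches Helen
  - order 4 (Notebook): customer_id=2 -> matches Olivia
All 4 rows appear; 1 has NULL customer.

SQL:
SELECT a.product, b.name AS customer
FROM orders a
LEFT JOIN customers b ON a.customer_id = b.id

Result:
product  | customer
---------+---------
Pen      | Nate    
Stapler  | NULL    
Router   | Helen   
Notebook | Olivia  


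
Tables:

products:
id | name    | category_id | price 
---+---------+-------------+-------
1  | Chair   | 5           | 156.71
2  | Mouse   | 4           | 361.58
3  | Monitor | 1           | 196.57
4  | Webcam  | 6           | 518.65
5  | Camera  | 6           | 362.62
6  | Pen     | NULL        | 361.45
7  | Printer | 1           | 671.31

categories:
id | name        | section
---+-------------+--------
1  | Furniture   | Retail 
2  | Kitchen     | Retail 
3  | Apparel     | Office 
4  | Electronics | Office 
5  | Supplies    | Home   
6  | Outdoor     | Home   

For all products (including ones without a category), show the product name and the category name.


LEFT JOIN keeps every row from products (the left table); where category_id has no match in categories, the category columns become NULL. Walk through each product:
  - product 1 (Chair): category_id=5 -> matches Supplies
  - product 2 (Mouse): category_id=4 -> matches Electronics
  - product 3 (Monitor): category_id=1 -> matches Furniture
  - product 4 (Webcam): category_id=6 -> matches Outdoor
  - product 5 (Camera): category_id=6 -> matches Outdoor
  - product 6 (Pen): category_id=NULL, no match -> kept with NULL
  - product 7 (Printer): category_id=1 -> matches Furniture
All 7 rows appear; 1 has NULL category.

SQL:
SELECT a.name, b.name AS category
FROM products a
LEFT JOIN categories b ON a.category_id = b.id

Result:
name    | category   
--------+------------
Chair   | Supplies   
Mouse   | Electronics
Monitor | Furniture  
Webcam  | Outdoor    
Camera  | Outdoor    
Pen     | NULL       
Printer | Furniture  


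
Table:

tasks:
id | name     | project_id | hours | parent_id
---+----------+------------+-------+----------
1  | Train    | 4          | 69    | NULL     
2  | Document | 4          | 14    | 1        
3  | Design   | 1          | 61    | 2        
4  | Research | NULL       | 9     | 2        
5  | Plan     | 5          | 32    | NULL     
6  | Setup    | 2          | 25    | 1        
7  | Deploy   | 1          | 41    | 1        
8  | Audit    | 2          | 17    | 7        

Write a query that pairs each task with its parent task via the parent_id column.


This is a self-join: tasks is joined to a second copy of itself, matching each row's parent_id to another row's id. Use LEFT JOIN so rows with parent_id=NULL are kept.
  - task 1 (Train): parent_id=NULL -> NULL
  - task 2 (Document): parent_id=1 -> Train
  - task 3 (Design): parent_id=2 -> Document
  - task 4 (Research): parent_id=2 -> Document
  - task 5 (Plan): parent_id=NULL -> NULL
  - task 6 (Setup): parent_id=1 -> Train
  - task 7 (Deploy): parent_id=1 -> Train
  - task 8 (Audit): parent_id=7 -> Deploy

SQL:
SELECT a.name AS item, b.name AS parent
FROM tasks a
LEFT JOIN tasks b ON a.parent_id = b.id

Result:
item     | parent  
---------+---------
Train    | NULL    
Document | Train   
Design   | Document
Research | Document
Plan     | NULL    
Setup    | Train   
Deploy   | Train   
Audit    | Deploy  


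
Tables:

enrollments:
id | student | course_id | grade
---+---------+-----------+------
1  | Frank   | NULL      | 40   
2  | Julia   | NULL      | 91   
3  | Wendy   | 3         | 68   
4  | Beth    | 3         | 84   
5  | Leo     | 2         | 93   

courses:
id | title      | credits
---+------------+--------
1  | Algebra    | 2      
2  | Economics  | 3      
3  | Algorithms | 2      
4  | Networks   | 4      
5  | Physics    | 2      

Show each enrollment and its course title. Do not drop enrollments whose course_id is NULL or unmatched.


LEFT JOIN keeps every row from enrollments (the left table); where course_id has no match in courses, the course columns become NULL. Walk through each enrollment:
  - enrollment 1 (Frank): course_id=NULL, no match -> kept with NULL
  - enrollment 2 (Julia): course_id=NULL, no match -> kept with NULL
  - enrollment 3 (Wendy): course_id=3 -> matches Algorithms
  - enrollment 4 (Beth): course_id=3 -> matches Algorithms
  - enrollment 5 (Leo): course_id=2 -> matches Economics
All 5 rows appear; 2 have NULL course.

SQL:
SELECT a.student, b.title AS course
FROM enrollments a
LEFT JOIN courses b ON a.course_id = b.id

Result:
student | course    
--------+-----------
Frank   | NULL      
Julia   | NULL      
Wendy   | Algorithms
Beth    | Algorithms
Leo     | Economics 


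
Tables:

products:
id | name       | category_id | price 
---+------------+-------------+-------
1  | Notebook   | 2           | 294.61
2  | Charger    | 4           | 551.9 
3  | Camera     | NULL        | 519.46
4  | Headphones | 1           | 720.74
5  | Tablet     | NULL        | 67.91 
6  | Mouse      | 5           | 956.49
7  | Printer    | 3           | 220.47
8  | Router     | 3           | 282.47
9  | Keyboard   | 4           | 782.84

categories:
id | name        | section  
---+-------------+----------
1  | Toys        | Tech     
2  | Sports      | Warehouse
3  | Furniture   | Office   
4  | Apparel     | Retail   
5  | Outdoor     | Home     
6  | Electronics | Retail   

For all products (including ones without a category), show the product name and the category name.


LEFT JOIN keeps every row from products (the left table); where category_id has no match in categories, the category columns become NULL. Walk through each product:
  - product 1 (Notebook): category_id=2 -> matches Sports
  - product 2 (Charger): category_id=4 -> matches Apparel
  - product 3 (Camera): category_id=NULL, no match -> kept with NULL
  - product 4 (Headphones): category_id=1 -> matches Toys
  - product 5 (Tablet): category_id=NULL, no match -> kept with NULL
  - product 6 (Mouse): category_id=5 -> matches Outdoor
  - product 7 (Printer): category_id=3 -> matches Furniture
  - product 8 (Router): category_id=3 -> matches Furniture
  - product 9 (Keyboard): category_id=4 -> matches Apparel
All 9 rows appear; 2 have NULL category.

SQL:
SELECT a.name, b.name AS category
FROM products a
LEFT JOIN categories b ON a.category_id = b.id

Result:
name       | category 
-----------+----------
Notebook   | Sports   
Charger    | Apparel  
Camera     | NULL     
Headphones | Toys     
Tablet     | NULL     
Mouse      | Outdoor  
Printer    | Furniture
Router     | Furniture
Keyboard   | Apparel  


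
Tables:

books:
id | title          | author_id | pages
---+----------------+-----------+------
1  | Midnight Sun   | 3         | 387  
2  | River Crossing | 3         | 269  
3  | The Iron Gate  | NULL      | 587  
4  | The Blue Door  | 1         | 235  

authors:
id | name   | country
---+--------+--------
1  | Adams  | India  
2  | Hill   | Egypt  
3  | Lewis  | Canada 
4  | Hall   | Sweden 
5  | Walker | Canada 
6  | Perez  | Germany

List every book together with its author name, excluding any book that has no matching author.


INNER JOIN keeps only books rows whose author_id matches an id in authors. Walk through each book:
  - book 1 (Midnight Sun): author_id=3 -> matches Lewis
  - book 2 (River Crossing): author_id=3 -> matches Lewis
  - book 3 (The Iron Gate): author_id=NULL, no match -> dropped
  - book 4 (The Blue Door): author_id=1 -> matches Adams
So 1 of 4 rows is dropped.

SQL:
SELECT a.title, b.name AS author
FROM books a
INNER JOIN authors b ON a.author_id = b.id

Result:
title          | author
---------------+-------
Midnight Sun   | Lewis 
River Crossing | Lewis 
The Blue Door  | Adams 


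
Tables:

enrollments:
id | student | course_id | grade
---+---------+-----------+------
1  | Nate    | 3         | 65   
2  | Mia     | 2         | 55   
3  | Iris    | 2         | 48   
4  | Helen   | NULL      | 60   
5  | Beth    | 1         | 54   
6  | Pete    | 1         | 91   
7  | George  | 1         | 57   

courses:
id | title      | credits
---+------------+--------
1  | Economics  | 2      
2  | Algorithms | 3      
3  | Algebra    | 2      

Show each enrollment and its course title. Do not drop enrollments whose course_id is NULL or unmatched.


LEFT JOIN keeps every row from enrollments (the left table); where course_id has no match in courses, the course columns become NULL. Walk through each enrollment:
  - enrollment 1 (Nate): course_id=3 -> matches Algebra
  - enrollment 2 (Mia): course_id=2 -> matches Algorithms
  - enrollment 3 (Iris): course_id=2 -> matches Algorithms
  - enrollment 4 (Helen): course_id=NULL, no match -> kept with NULL
  - enrollment 5 (Beth): course_id=1 -> matches Economics
  - enrollment 6 (Pete): course_id=1 -> matches Economics
  - enrollment 7 (George): course_id=1 -> matches Economics
All 7 rows appear; 1 has NULL course.

SQL:
SELECT a.student, b.title AS course
FROM enrollments a
LEFT JOIN courses b ON a.course_id = b.id

Result:
student | course    
--------+-----------
Nate    | Algebra   
Mia     | Algorithms
Iris    | Algorithms
Helen   | NULL      
Beth    | Economics 
Pete    | Economics 
George  | Economics 


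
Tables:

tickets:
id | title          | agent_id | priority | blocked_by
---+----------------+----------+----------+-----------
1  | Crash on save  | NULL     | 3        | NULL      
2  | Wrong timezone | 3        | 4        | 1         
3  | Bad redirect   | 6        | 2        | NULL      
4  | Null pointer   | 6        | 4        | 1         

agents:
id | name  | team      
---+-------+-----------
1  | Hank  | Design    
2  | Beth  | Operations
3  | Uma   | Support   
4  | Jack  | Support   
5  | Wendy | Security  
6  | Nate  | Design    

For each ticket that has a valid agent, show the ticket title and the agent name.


INNER JOIN keeps only tickets rows whose agent_id matches an id in agents. Walk through each ticket:
  - ticket 1 (Crash on save): agent_id=NULL, no match -> dropped
  - ticket 2 (Wrong timezone): agent_id=3 -> matches Uma
  - ticket 3 (Bad redirect): agent_id=6 -> matches Nate
  - ticket 4 (Null pointer): agent_id=6 -> matches Nate
So 1 of 4 rows is dropped.

SQL:
SELECT a.title, b.name AS agent
FROM tickets a
INNER JOIN agents b ON a.agent_id = b.id

Result:
title          | agent
---------------+------
Wrong timezone | Uma  
Bad redirect   | Nate 
Null pointer   | Nate 


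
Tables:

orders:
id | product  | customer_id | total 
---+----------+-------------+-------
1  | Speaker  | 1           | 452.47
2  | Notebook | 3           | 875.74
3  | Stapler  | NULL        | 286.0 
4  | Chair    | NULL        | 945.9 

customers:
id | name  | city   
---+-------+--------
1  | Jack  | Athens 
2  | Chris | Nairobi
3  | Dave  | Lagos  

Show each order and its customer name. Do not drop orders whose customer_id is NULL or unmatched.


LEFT JOIN keeps every row from orders (the left table); where customer_id has no match in customers, the customer columns become NULL. Walk through each order:
  - order 1 (Speaker): customer_id=1 -> matches Jack
  - order 2 (Notebook): customer_id=3 -> matches Dave
  - order 3 (Stapler): customer_id=NULL, no match -> kept with NULL
  - order 4 (Chair): customer_id=NULL, no match -> kept with NULL
All 4 rows appear; 2 have NULL customer.

SQL:
SELECT a.product, b.name AS customer
FROM orders a
LEFT JOIN customers b ON a.customer_id = b.id

Result:
product  | customer
---------+---------
Speaker  | Jack    
Notebook | Dave    
Stapler  | NULL    
Chair    | NULL    


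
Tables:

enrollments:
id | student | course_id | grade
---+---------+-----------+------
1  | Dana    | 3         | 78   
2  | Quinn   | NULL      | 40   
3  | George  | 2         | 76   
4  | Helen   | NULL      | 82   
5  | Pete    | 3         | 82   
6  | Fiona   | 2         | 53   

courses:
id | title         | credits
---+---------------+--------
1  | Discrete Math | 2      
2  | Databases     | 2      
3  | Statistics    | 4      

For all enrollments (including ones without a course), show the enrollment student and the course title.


LEFT JOIN keeps every row from enrollments (the left table); where course_id has no match in courses, the course columns become NULL. Walk through each enrollment:
  - enrollment 1 (Dana): course_id=3 -> matches Statistics
  - enrollment 2 (Quinn): course_id=NULL, no match -> kept with NULL
  - enrollment 3 (George): course_id=2 -> matches Databases
  - enrollment 4 (Helen): course_id=NULL, no match -> kept with NULL
  - enrollment 5 (Pete): course_id=3 -> matches Statistics
  - enrollment 6 (Fiona): course_id=2 -> matches Databases
All 6 rows appear; 2 have NULL course.

SQL:
SELECT a.student, b.title AS course
FROM enrollments a
LEFT JOIN courses b ON a.course_id = b.id

Result:
student | course    
--------+-----------
Dana    | Statistics
Quinn   | NULL      
George  | Databases 
Helen   | NULL      
Pete    | Statistics
Fiona   | Databases 


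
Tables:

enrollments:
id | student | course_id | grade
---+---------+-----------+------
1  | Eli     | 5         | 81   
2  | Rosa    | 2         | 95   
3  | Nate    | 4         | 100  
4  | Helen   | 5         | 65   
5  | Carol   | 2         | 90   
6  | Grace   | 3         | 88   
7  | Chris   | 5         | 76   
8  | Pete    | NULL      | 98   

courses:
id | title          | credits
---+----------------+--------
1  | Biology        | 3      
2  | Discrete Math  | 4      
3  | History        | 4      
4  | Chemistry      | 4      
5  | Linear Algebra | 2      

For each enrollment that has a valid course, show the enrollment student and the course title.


INNER JOIN keeps only enrollments rows whose course_id matches an id in courses. Walk through each enrollment:
  - enrollment 1 (Eli): course_id=5 -> matches Linear Algebra
  - enrollment 2 (Rosa): course_id=2 -> matches Discrete Math
  - enrollment 3 (Nate): course_id=4 -> matches Chemistry
  - enrollment 4 (Helen): course_id=5 -> matches Linear Algebra
  - enrollment 5 (Carol): course_id=2 -> matches Discrete Math
  - enrollment 6 (Grace): course_id=3 -> matches History
  - enrollment 7 (Chris): course_id=5 -> matches Linear Algebra
  - enrollment 8 (Pete): course_id=NULL, no match -> dropped
So 1 of 8 rows is dropped.

SQL:
SELECT a.student, b.title AS course
FROM enrollments a
INNER JOIN courses b ON a.course_id = b.id

Result:
student | course        
--------+---------------
Eli     | Linear Algebra
Rosa    | Discrete Math 
Nate    | Chemistry     
Helen   | Linear Algebra
Carol   | Discrete Math 
Grace   | History       
Chris   | Linear Algebra


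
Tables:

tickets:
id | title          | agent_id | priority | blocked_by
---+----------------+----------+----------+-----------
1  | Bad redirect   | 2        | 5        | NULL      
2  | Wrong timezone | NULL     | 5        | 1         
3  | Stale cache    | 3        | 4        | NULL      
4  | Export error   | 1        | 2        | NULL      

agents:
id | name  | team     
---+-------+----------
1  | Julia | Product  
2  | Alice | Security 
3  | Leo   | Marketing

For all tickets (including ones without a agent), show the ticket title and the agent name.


LEFT JOIN keeps every row from tickets (the left table); where agent_id has no match in agents, the agent columns become NULL. Walk through each ticket:
  - ticket 1 (Bad redirect): agent_id=2 -> matches Alice
  - ticket 2 (Wrong timezone): agent_id=NULL, no match -> kept with NULL
  - ticket 3 (Stale cache): agent_id=3 -> matches Leo
  - ticket 4 (Export error): agent_id=1 -> matches Julia
All 4 rows appear; 1 has NULL agent.

SQL:
SELECT a.title, b.name AS agent
FROM tickets a
LEFT JOIN agents b ON a.agent_id = b.id

Result:
title          | agent
---------------+------
Bad redirect   | Alice
Wrong timezone | NULL 
Stale cache    | Leo  
Export error   | Julia


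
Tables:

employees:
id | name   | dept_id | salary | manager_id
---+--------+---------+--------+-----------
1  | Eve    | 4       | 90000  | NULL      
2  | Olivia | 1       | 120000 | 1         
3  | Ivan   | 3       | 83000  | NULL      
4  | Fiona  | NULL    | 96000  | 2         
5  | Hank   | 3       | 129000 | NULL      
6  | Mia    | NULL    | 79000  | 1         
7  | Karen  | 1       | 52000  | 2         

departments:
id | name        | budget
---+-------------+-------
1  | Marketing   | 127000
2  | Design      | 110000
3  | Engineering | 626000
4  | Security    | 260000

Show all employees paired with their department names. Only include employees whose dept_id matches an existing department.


INNER JOIN keeps only employees rows whose dept_id matches an id in departments. Walk through each employee:
  - employee 1 (Eve): dept_id=4 -> matches Security
  - employee 2 (Olivia): dept_id=1 -> matches Marketing
  - employee 3 (Ivan): dept_id=3 -> matches Engineering
  - employee 4 (Fiona): dept_id=NULL, no match -> dropped
  - employee 5 (Hank): dept_id=3 -> matches Engineering
  - employee 6 (Mia): dept_id=NULL, no match -> dropped
  - employee 7 (Karen): dept_id=1 -> matches Marketing
So 2 of 7 rows are dropped.

SQL:
SELECT a.name, b.name AS department
FROM employees a
INNER JOIN departments b ON a.dept_id = b.id

Result:
name   | department 
-------+------------
Eve    | Security   
Olivia | Marketing  
Ivan   | Engineering
Hank   | Engineering
Karen  | Marketing  


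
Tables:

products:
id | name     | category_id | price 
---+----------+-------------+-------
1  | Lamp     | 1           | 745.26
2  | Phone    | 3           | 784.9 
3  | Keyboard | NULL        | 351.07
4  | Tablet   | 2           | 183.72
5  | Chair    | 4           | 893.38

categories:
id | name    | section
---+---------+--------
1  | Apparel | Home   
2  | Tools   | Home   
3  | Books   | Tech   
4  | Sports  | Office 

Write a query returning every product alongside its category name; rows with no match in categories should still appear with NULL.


LEFT JOIN keeps every row from products (the left table); where category_id has no match in categories, the category columns become NULL. Walk through each product:
  - product 1 (Lamp): category_id=1 -> matches Apparel
  - product 2 (Phone): category_id=3 -> matches Books
  - product 3 (Keyboard): category_id=NULL, no match -> kept with NULL
  - product 4 (Tablet): category_id=2 -> matches Tools
  - product 5 (Chair): category_id=4 -> matches Sports
All 5 rows appear; 1 has NULL category.

SQL:
SELECT a.name, b.name AS category
FROM products a
LEFT JOIN categories b ON a.category_id = b.id

Result:
name     | category
---------+---------
Lamp     | Apparel 
Phone    | Books   
Keyboard | NULL    
Tablet   | Tools   
Chair    | Sports  


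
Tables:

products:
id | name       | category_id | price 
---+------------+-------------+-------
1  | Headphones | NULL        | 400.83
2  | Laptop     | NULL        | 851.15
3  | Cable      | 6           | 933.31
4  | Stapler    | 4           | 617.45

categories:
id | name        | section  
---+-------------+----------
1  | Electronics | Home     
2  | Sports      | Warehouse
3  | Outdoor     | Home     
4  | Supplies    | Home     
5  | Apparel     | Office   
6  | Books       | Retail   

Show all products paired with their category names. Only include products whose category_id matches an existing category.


INNER JOIN keeps only products rows whose category_id matches an id in categories. Walk through each product:
  - product 1 (Headphones): category_id=NULL, no match -> dropped
  - product 2 (Laptop): category_id=NULL, no match -> dropped
  - product 3 (Cable): category_id=6 -> matches Books
  - product 4 (Stapler): category_id=4 -> matches Supplies
So 2 of 4 rows are dropped.

SQL:
SELECT a.name, b.name AS category
FROM products a
INNER JOIN categories b ON a.category_id = b.id

Result:
name    | category
--------+---------
Cable   | Books   
Stapler | Supplies


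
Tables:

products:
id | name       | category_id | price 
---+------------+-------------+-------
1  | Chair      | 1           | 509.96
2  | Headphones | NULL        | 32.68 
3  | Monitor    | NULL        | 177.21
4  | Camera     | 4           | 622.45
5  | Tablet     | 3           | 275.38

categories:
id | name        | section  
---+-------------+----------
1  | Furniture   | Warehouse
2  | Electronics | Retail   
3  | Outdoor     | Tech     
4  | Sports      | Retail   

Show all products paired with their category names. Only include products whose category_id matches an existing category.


INNER JOIN keeps only products rows whose category_id matches an id in categories. Walk through each product:
  - product 1 (Chair): category_id=1 -> matches Furniture
  - product 2 (Headphones): category_id=NULL, no match -> dropped
  - product 3 (Monitor): category_id=NULL, no match -> dropped
  - product 4 (Camera): category_id=4 -> matches Sports
  - product 5 (Tablet): category_id=3 -> matches Outdoor
So 2 of 5 rows are dropped.

SQL:
SELECT a.name, b.name AS category
FROM products a
INNER JOIN categories b ON a.category_id = b.id

Result:
name   | category 
-------+----------
Chair  | Furniture
Camera | Sports   
Tablet | Outdoor  


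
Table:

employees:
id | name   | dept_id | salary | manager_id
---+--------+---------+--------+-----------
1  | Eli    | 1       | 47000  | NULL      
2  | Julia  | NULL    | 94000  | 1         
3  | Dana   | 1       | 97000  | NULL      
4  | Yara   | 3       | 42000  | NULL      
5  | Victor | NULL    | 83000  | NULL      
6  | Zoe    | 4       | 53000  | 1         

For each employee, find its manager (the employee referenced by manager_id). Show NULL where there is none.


This is a self-join: employees is joined to a second copy of itself, matching each row's manager_id to another row's id. Use LEFT JOIN so rows with manager_id=NULL are kept.
  - employee 1 (Eli): manager_id=NULL -> NULL
  - employee 2 (Julia): manager_id=1 -> Eli
  - employee 3 (Dana): manager_id=NULL -> NULL
  - employee 4 (Yara): manager_id=NULL -> NULL
  - employee 5 (Victor): manager_id=NULL -> NULL
  - employee 6 (Zoe): manager_id=1 -> Eli

SQL:
SELECT a.name AS item, b.name AS manager
FROM employees a
LEFT JOIN employees b ON a.manager_id = b.id

Result:
item   | manager
-------+--------
Eli    | NULL   
Julia  | Eli    
Dana   | NULL   
Yara   | NULL   
Victor | NULL   
Zoe    | Eli    


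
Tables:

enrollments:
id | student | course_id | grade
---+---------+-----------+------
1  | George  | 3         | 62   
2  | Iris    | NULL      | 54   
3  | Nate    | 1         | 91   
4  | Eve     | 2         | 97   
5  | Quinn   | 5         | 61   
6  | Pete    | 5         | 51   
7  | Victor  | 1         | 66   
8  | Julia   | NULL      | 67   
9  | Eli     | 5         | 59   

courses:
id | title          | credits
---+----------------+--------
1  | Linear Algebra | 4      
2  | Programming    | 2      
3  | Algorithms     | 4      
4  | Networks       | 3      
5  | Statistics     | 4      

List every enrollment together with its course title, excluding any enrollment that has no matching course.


INNER JOIN keeps only enrollments rows whose course_id matches an id in courses. Walk through each enrollment:
  - enrollment 1 (George): course_id=3 -> matches Algorithms
  - enrollment 2 (Iris): course_id=NULL, no match -> dropped
  - enrollment 3 (Nate): course_id=1 -> matches Linear Algebra
  - enrollment 4 (Eve): course_id=2 -> matches Programming
  - enrollment 5 (Quinn): course_id=5 -> matches Statistics
  - enrollment 6 (Pete): course_id=5 -> matches Statistics
  - enrollment 7 (Victor): course_id=1 -> matches Linear Algebra
  - enrollment 8 (Julia): course_id=NULL, no match -> dropped
  - enrollment 9 (Eli): course_id=5 -> matches Statistics
So 2 of 9 rows are dropped.

SQL:
SELECT a.student, b.title AS course
FROM enrollments a
INNER JOIN courses b ON a.course_id = b.id

Result:
student | course        
--------+---------------
George  | Algorithms    
Nate    | Linear Algebra
Eve     | Programming   
Quinn   | Statistics    
Pete    | Statistics    
Victor  | Linear Algebra
Eli     | Statistics    


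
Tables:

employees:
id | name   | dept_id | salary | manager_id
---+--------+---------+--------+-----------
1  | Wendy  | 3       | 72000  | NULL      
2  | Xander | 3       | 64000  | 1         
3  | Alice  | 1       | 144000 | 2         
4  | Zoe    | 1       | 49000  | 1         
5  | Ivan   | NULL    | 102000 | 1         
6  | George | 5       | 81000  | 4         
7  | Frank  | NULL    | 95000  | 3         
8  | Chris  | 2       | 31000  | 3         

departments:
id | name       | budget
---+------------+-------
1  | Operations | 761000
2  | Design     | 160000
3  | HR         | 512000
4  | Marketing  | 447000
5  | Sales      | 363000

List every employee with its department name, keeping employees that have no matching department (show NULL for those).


LEFT JOIN keeps every row from employees (the left table); where dept_id has no match in departments, the department columns become NULL. Walk through each employee:
  - employee 1 (Wendy): dept_id=3 -> matches HR
  - employee 2 (Xander): dept_id=3 -> matches HR
  - employee 3 (Alice): dept_id=1 -> matches Operations
  - employee 4 (Zoe): dept_id=1 -> matches Operations
  - employee 5 (Ivan): dept_id=NULL, no match -> kept with NULL
  - employee 6 (George): dept_id=5 -> matches Sales
  - employee 7 (Frank): dept_id=NULL, no match -> kept with NULL
  - employee 8 (Chris): dept_id=2 -> matches Design
All 8 rows appear; 2 have NULL department.

SQL:
SELECT a.name, b.name AS department
FROM employees a
LEFT JOIN departments b ON a.dept_id = b.id

Result:
name   | department
-------+-----------
Wendy  | HR        
Xander | HR        
Alice  | Operations
Zoe    | Operations
Ivan   | NULL      
George | Sales     
Frank  | NULL      
Chris  | Design    


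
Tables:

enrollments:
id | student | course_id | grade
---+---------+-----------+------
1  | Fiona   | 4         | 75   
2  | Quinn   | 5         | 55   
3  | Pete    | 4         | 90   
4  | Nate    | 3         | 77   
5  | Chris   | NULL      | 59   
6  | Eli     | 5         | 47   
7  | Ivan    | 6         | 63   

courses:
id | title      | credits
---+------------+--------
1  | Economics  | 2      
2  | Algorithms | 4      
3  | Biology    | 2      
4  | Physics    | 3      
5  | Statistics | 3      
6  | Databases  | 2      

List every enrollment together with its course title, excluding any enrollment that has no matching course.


INNER JOIN keeps only enrollments rows whose course_id matches an id in courses. Walk through each enrollment:
  - enrollment 1 (Fiona): course_id=4 -> matches Physics
  - enrollment 2 (Quinn): course_id=5 -> matches Statistics
  - enrollment 3 (Pete): course_id=4 -> matches Physics
  - enrollment 4 (Nate): course_id=3 -> matches Biology
  - enrollment 5 (Chris): course_id=NULL, no match -> dropped
  - enrollment 6 (Eli): course_id=5 -> matches Statistics
  - enrollment 7 (Ivan): course_id=6 -> matches Databases
So 1 of 7 rows is dropped.

SQL:
SELECT a.student, b.title AS course
FROM enrollments a
INNER JOIN courses b ON a.course_id = b.id

Result:
student | course    
--------+-----------
Fiona   | Physics   
Quinn   | Statistics
Pete    | Physics   
Nate    | Biology   
Eli     | Statistics
Ivan    | Databases 


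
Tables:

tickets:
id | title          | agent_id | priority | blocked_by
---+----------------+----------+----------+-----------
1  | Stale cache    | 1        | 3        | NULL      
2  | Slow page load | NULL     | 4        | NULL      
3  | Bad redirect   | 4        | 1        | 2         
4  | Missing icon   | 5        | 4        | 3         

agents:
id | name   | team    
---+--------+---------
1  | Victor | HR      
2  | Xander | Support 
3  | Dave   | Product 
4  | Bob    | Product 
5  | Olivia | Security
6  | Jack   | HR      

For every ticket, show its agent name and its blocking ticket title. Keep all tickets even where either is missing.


Two LEFT JOINs from the same base table tickets: one to agents via agent_id, one to tickets itself via blocked_by. Both are LEFT so every ticket is preserved.
Match against agents:
  - ticket 1 (Stale cache): agent_id=1 -> matches Victor
  - ticket 2 (Slow page load): agent_id=NULL, no match -> kept with NULL
  - ticket 3 (Bad redirect): agent_id=4 -> matches Bob
  - ticket 4 (Missing icon): agent_id=5 -> matches Olivia
Match against tickets (self):
  - ticket 1 (Stale cache): blocked_by=NULL -> NULL
  - ticket 2 (Slow page load): blocked_by=NULL -> NULL
  - ticket 3 (Bad redirect): blocked_by=2 -> Slow page load
  - ticket 4 (Missing icon): blocked_by=3 -> Bad redirect

SQL:
SELECT a.title, b.name AS agent, c.title AS blocked_by
FROM tickets a
LEFT JOIN agents b ON a.agent_id = b.id
LEFT JOIN tickets c ON a.blocked_by = c.id

Result:
title          | agent  | blocked_by    
---------------+--------+---------------
Stale cache    | Victor | NULL          
Slow page load | NULL   | NULL          
Bad redirect   | Bob    | Slow page load
Missing icon   | Olivia | Bad redirect  


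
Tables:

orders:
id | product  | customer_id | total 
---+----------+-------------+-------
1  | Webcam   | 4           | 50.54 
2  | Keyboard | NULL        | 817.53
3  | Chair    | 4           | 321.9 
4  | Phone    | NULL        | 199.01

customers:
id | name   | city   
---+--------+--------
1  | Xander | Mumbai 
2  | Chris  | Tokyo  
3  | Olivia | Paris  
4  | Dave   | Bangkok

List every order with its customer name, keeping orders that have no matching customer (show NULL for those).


LEFT JOIN keeps every row from orders (the left table); where customer_id has no match in customers, the customer columns become NULL. Walk through each order:
  - order 1 (Webcam): customer_id=4 -> matches Dave
  - order 2 (Keyboard): customer_id=NULL, no match -> kept with NULL
  - order 3 (Chair): customer_id=4 -> matches Dave
  - order 4 (Phone): customer_id=NULL, no match -> kept with NULL
All 4 rows appear; 2 have NULL customer.

SQL:
SELECT a.product, b.name AS customer
FROM orders a
LEFT JOIN customers b ON a.customer_id = b.id

Result:
product  | customer
---------+---------
Webcam   | Dave    
Keyboard | NULL    
Chair    | Dave    
Phone    | NULL    


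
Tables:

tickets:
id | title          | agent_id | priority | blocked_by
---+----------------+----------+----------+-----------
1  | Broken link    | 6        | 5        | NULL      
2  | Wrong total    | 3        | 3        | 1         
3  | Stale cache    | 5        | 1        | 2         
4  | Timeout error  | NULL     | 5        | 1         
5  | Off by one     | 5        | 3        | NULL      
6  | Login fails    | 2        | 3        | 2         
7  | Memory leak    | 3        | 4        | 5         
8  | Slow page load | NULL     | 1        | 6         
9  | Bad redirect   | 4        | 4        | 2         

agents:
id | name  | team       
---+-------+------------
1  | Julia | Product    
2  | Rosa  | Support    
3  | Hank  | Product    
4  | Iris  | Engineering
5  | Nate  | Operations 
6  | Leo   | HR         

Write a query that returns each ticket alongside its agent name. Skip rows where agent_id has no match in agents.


INNER JOIN keeps only tickets rows whose agent_id matches an id in agents. Walk through each ticket:
  - ticket 1 (Broken link): agent_id=6 -> matches Leo
  - ticket 2 (Wrong total): agent_id=3 -> matches Hank
  - ticket 3 (Stale cache): agent_id=5 -> matches Nate
  - ticket 4 (Timeout error): agent_id=NULL, no match -> dropped
  - ticket 5 (Off by one): agent_id=5 -> matches Nate
  - ticket 6 (Login fails): agent_id=2 -> matches Rosa
  - ticket 7 (Memory leak): agent_id=3 -> matches Hank
  - ticket 8 (Slow page load): agent_id=NULL, no match -> dropped
  - ticket 9 (Bad redirect): agent_id=4 -> matches Iris
So 2 of 9 rows are dropped.

SQL:
SELECT a.title, b.name AS agent
FROM tickets a
INNER JOIN agents b ON a.agent_id = b.id

Result:
title        | agent
-------------+------
Broken link  | Leo  
Wrong total  | Hank 
Stale cache  | Nate 
Off by one   | Nate 
Login fails  | Rosa 
Memory leak  | Hank 
Bad redirect | Iris 


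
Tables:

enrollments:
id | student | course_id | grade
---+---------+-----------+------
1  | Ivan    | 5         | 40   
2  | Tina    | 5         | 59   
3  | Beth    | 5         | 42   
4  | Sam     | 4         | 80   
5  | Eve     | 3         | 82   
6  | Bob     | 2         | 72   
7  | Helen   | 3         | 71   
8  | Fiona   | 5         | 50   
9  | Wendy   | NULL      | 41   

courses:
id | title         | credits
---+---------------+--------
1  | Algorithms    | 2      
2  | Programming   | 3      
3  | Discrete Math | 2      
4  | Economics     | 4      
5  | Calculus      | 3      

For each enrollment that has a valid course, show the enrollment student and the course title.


INNER JOIN keeps only enrollments rows whose course_id matches an id in courses. Walk through each enrollment:
  - enrollment 1 (Ivan): course_id=5 -> matches Calculus
  - enrollment 2 (Tina): course_id=5 -> matches Calculus
  - enrollment 3 (Beth): course_id=5 -> matches Calculus
  - enrollment 4 (Sam): course_id=4 -> matches Economics
  - enrollment 5 (Eve): course_id=3 -> matches Discrete Math
  - enrollment 6 (Bob): course_id=2 -> matches Programming
  - enrollment 7 (Helen): course_id=3 -> matches Discrete Math
  - enrollment 8 (Fiona): course_id=5 -> matches Calculus
  - enrollment 9 (Wendy): course_id=NULL, no match -> dropped
So 1 of 9 rows is dropped.

SQL:
SELECT a.student, b.title AS course
FROM enrollments a
INNER JOIN courses b ON a.course_id = b.id

Result:
student | course       
--------+--------------
Ivan    | Calculus     
Tina    | Calculus     
Beth    | Calculus     
Sam     | Economics    
Eve     | Discrete Math
Bob     | Programming  
Helen   | Discrete Math
Fiona   | Calculus     


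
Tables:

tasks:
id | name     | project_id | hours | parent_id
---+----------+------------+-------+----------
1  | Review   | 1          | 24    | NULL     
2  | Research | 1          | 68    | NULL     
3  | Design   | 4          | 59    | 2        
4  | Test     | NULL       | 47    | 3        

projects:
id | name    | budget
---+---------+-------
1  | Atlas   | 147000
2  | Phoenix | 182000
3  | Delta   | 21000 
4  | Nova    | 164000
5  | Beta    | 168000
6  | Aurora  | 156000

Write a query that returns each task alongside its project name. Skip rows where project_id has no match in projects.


INNER JOIN keeps only tasks rows whose project_id matches an id in projects. Walk through each task:
  - task 1 (Review): project_id=1 -> matches Atlas
  - task 2 (Research): project_id=1 -> matches Atlas
  - task 3 (Design): project_id=4 -> matches Nova
  - task 4 (Test): project_id=NULL, no match -> dropped
So 1 of 4 rows is dropped.

SQL:
SELECT a.name, b.name AS project
FROM tasks a
INNER JOIN projects b ON a.project_id = b.id

Result:
name     | project
---------+--------
Review   | Atlas  
Research | Atlas  
Design   | Nova   


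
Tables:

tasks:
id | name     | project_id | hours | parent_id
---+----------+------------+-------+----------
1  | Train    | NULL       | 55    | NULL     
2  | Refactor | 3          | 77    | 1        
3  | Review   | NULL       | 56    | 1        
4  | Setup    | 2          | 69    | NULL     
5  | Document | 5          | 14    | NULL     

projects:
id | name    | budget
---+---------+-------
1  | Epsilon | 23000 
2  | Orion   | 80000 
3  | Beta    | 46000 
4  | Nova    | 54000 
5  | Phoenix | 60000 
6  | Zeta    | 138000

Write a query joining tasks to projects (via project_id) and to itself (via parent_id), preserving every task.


Two LEFT JOINs from the same base table tasks: one to projects via project_id, one to tasks itself via parent_id. Both are LEFT so every task is preserved.
Match against projects:
  - task 1 (Train): project_id=NULL, no match -> kept with NULL
  - task 2 (Refactor): project_id=3 -> matches Beta
  - task 3 (Review): project_id=NULL, no match -> kept with NULL
  - task 4 (Setup): project_id=2 -> matches Orion
  - task 5 (Document): project_id=5 -> matches Phoenix
Match against tasks (self):
  - task 1 (Train): parent_id=NULL -> NULL
  - task 2 (Refactor): parent_id=1 -> Train
  - task 3 (Review): parent_id=1 -> Train
  - task 4 (Setup): parent_id=NULL -> NULL
  - task 5 (Document): parent_id=NULL -> NULL

SQL:
SELECT a.name, b.name AS project, c.name AS parent
FROM tasks a
LEFT JOIN projects b ON a.project_id = b.id
LEFT JOIN tasks c ON a.parent_id = c.id

Result:
name     | project | parent
---------+---------+-------
Train    | NULL    | NULL  
Refactor | Beta    | Train 
Review   | NULL    | Train 
Setup    | Orion   | NULL  
Document | Phoenix | NULL  


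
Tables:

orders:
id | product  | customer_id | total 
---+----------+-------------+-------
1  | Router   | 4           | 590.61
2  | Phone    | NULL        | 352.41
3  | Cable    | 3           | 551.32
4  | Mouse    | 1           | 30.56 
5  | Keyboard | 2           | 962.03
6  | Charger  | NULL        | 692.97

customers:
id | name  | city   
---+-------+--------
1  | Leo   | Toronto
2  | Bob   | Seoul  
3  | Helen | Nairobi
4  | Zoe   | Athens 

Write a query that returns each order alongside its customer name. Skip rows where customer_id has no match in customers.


INNER JOIN keeps only orders rows whose customer_id matches an id in customers. Walk through each order:
  - order 1 (Router): customer_id=4 -> matches Zoe
  - order 2 (Phone): customer_id=NULL, no match -> dropped
  - order 3 (Cable): customer_id=3 -> matches Helen
  - order 4 (Mouse): customer_id=1 -> matches Leo
  - order 5 (Keyboard): customer_id=2 -> matches Bob
  - order 6 (Charger): customer_id=NULL, no match -> dropped
So 2 of 6 rows are dropped.

SQL:
SELECT a.product, b.name AS customer
FROM orders a
INNER JOIN customers b ON a.customer_id = b.id

Result:
product  | customer
---------+---------
Router   | Zoe     
Cable    | Helen   
Mouse    | Leo     
Keyboard | Bob     


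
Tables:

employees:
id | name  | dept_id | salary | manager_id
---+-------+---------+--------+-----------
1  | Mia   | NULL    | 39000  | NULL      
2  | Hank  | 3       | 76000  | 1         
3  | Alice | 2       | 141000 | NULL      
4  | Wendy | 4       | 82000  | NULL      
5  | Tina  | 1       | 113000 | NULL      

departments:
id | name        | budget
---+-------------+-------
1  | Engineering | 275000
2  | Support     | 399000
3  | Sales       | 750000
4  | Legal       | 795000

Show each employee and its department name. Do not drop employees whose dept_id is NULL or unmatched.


LEFT JOIN keeps every row from employees (the left table); where dept_id has no match in departments, the department columns become NULL. Walk through each employee:
  - employee 1 (Mia): dept_id=NULL, no match -> kept with NULL
  - employee 2 (Hank): dept_id=3 -> matches Sales
  - employee 3 (Alice): dept_id=2 -> matches Support
  - employee 4 (Wendy): dept_id=4 -> matches Legal
  - employee 5 (Tina): dept_id=1 -> matches Engineering
All 5 rows appear; 1 has NULL department.

SQL:
SELECT a.name, b.name AS department
FROM employees a
LEFT JOIN departments b ON a.dept_id = b.id

Result:
name  | department 
------+------------
Mia   | NULL       
Hank  | Sales      
Alice | Support    
Wendy | Legal      
Tina  | Engineering


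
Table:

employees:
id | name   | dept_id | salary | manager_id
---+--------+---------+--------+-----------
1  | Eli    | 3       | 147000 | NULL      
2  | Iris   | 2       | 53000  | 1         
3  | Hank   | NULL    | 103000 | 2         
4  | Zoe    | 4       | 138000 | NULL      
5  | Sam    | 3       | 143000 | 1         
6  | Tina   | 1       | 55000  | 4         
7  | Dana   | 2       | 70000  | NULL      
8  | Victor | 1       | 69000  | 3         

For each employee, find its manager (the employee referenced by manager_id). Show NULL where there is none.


This is a self-join: employees is joined to a second copy of itself, matching each row's manager_id to another row's id. Use LEFT JOIN so rows with manager_id=NULL are kept.
  - employee 1 (Eli): manager_id=NULL -> NULL
  - employee 2 (Iris): manager_id=1 -> Eli
  - employee 3 (Hank): manager_id=2 -> Iris
  - employee 4 (Zoe): manager_id=NULL -> NULL
  - employee 5 (Sam): manager_id=1 -> Eli
  - employee 6 (Tina): manager_id=4 -> Zoe
  - employee 7 (Dana): manager_id=NULL -> NULL
  - employee 8 (Victor): manager_id=3 -> Hank

SQL:
SELECT a.name AS item, b.name AS manager
FROM employees a
LEFT JOIN employees b ON a.manager_id = b.id

Result:
item   | manager
-------+--------
Eli    | NULL   
Iris   | Eli    
Hank   | Iris   
Zoe    | NULL   
Sam    | Eli    
Tina   | Zoe    
Dana   | NULL   
Victor | Hank   
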